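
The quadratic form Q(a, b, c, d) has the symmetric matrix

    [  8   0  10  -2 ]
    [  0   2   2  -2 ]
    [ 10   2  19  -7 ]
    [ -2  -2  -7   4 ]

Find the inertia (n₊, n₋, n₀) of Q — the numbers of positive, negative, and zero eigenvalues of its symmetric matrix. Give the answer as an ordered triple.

An LDLᵀ factorisation of A has diagonal entries 8, 2, 9/2, 1/9.
That gives 4 positive pivots.

(4, 0, 0)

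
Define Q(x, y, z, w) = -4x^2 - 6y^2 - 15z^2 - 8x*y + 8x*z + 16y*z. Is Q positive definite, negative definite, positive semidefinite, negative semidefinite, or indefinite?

negative semidefinite

The symmetric matrix is A = [[-4, -4, 4, 0], [-4, -6, 8, 0], [4, 8, -15, 0], [0, 0, 0, 0]].
Row-reducing A symmetrically gives the diagonal entries -4, -2, -3, 0.
That gives 3 negative, 1 zero pivots.
Hence Q is negative semidefinite.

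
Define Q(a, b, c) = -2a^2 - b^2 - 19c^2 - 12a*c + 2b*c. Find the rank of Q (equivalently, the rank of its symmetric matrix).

2

The symmetric matrix is A = [[-2, 0, -6], [0, -1, 1], [-6, 1, -19]].
Applying the same elementary operations to the rows and columns of A produces a congruent diagonal matrix with entries -2, -1, 0.
Counting signs: 2 negative, 1 zero.
The rank is the number of nonzero pivots: 2.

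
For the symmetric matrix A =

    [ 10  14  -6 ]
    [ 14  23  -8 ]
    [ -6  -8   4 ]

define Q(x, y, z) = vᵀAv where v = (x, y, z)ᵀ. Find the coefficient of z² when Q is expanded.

The coefficient of z² is the diagonal entry A[3,3] = 4.

4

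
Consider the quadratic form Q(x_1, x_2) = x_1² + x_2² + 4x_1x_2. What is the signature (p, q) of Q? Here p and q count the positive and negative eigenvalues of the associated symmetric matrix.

Write A = [[1, 2], [2, 1]].
Congruent diagonalization of A (simultaneous row and column reduction) yields pivots 1, -3.
Counting signs: 1 positive, 1 negative.

(1, 1)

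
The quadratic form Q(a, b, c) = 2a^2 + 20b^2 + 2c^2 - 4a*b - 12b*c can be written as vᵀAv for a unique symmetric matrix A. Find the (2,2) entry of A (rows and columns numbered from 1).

20

The coefficient of b^2 in Q is 20, and that is exactly A[2,2].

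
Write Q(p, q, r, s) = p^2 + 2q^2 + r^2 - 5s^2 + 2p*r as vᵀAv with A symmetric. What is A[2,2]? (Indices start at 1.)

2

The coefficient of q^2 in Q is 2, and that is exactly A[2,2].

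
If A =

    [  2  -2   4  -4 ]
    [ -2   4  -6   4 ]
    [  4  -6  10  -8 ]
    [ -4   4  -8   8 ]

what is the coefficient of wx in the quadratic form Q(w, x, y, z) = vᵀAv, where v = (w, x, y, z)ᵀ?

-4

The coefficient of wx is A[1,2] + A[2,1] = 2·(-2) = -4.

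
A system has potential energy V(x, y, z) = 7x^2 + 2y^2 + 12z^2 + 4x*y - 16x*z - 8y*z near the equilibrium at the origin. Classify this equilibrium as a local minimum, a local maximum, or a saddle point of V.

local minimum

The Hessian at the origin is H = [[14, 4, -16], [4, 4, -8], [-16, -8, 24]].
Congruent diagonalization of H (simultaneous row and column reduction) yields pivots 14, 20/7, 8/5.
That gives 3 positive pivots.
H is positive definite, so the origin is a strict local minimum.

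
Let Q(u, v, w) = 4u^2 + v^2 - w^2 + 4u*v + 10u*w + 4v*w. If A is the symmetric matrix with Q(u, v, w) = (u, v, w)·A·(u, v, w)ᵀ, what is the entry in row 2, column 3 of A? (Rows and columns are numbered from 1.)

2

The coefficient of v·w in Q is 4. For a symmetric A this equals A[2,3] + A[3,2] = 2·A[2,3].
So A[2,3] = 4/2 = 2.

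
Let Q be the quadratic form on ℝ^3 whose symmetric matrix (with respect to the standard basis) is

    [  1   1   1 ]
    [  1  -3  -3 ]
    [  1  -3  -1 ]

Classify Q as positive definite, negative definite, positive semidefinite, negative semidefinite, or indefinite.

indefinite

Applying the same elementary operations to the rows and columns of A produces a congruent diagonal matrix with entries 1, -4, 2.
So there are 2 positive, 1 negative pivots.
Hence Q is indefinite.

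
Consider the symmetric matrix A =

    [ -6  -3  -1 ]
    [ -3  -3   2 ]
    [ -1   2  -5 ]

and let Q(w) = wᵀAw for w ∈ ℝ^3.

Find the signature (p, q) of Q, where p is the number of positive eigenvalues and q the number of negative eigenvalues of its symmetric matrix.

(0, 3)

Row-reducing A symmetrically gives the diagonal entries -6, -3/2, -2/3.
So there are 3 negative pivots.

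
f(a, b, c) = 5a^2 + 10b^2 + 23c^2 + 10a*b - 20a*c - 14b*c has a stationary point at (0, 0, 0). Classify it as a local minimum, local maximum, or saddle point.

local minimum

The Hessian at the origin is H = [[10, 10, -20], [10, 20, -14], [-20, -14, 46]].
An LDLᵀ factorisation of H has diagonal entries 10, 10, 12/5.
Counting signs: 3 positive.
H is positive definite, so the origin is a strict local minimum.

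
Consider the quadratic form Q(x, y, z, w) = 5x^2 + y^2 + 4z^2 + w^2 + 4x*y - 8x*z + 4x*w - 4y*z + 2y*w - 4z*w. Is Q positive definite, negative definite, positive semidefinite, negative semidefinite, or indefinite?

The associated matrix is A = [[5, 2, -4, 2], [2, 1, -2, 1], [-4, -2, 4, -2], [2, 1, -2, 1]].
Symmetric row and column elimination reduces A to a congruent diagonal form with pivots 5, 1/5, 0, 0.
That gives 2 positive, 2 zero pivots.
Hence Q is positive semidefinite.

positive semidefinite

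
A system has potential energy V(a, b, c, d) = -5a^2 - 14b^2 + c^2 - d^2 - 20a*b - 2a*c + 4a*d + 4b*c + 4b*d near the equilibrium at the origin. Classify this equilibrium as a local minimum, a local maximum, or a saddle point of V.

saddle point

The Hessian at the origin is H = [[-10, -20, -2, 4], [-20, -28, 4, 4], [-2, 4, 2, 0], [4, 4, 0, -2]].
An LDLᵀ factorisation of H has diagonal entries -10, 12, -44/15, -6/11.
That gives 1 positive, 3 negative pivots.
H is indefinite, so the origin is a saddle point.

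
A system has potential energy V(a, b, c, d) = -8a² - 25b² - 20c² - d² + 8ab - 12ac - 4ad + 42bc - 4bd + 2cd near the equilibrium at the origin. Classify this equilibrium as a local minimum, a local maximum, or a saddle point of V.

local maximum

The Hessian at the origin is H = [[-16, 8, -12, -4], [8, -50, 42, -4], [-12, 42, -40, 2], [-4, -4, 2, -2]].
Symmetric row and column elimination reduces H to a congruent diagonal form with pivots -16, -46, -65/23, -12/65.
So there are 4 negative pivots.
H is negative definite, so the origin is a strict local maximum.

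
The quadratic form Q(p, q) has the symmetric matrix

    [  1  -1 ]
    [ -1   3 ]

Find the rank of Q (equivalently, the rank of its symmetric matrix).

2

Congruent diagonalization of A (simultaneous row and column reduction) yields pivots 1, 2.
So there are 2 positive pivots.
The rank is the number of nonzero pivots: 2.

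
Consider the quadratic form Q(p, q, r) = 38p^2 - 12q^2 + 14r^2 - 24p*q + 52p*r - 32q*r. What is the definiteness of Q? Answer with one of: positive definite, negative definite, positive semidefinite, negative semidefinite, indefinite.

indefinite

The symmetric matrix is A = [[38, -12, 26], [-12, -12, -16], [26, -16, 14]].
Congruent diagonalization of A (simultaneous row and column reduction) yields pivots 38, -300/19, 4/75.
So there are 2 positive, 1 negative pivots.
Hence Q is indefinite.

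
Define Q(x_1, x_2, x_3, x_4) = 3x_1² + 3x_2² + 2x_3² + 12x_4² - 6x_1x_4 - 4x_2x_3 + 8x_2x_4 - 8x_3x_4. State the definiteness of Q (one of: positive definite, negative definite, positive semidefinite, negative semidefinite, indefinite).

The symmetric matrix of Q is A = [[3, 0, 0, -3], [0, 3, -2, 4], [0, -2, 2, -4], [-3, 4, -4, 12]].
Leading principal minors: Δ_1 = 3, Δ_2 = 9, Δ_3 = 6, Δ_4 = 6.
All leading principal minors are positive, so by Sylvester's criterion Q is positive definite.

positive definite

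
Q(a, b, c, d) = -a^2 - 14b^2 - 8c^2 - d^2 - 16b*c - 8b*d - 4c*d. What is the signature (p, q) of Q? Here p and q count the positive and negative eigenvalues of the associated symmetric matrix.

The symmetric matrix is A = [[-1, 0, 0, 0], [0, -14, -8, -4], [0, -8, -8, -2], [0, -4, -2, -1]].
Congruent diagonalization of A (simultaneous row and column reduction) yields pivots -1, -14, -24/7, 1/6.
So there are 1 positive, 3 negative pivots.

(1, 3)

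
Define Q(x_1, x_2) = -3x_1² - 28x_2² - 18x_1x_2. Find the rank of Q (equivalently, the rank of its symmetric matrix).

2

The symmetric matrix is A = [[-3, -9], [-9, -28]].
An LDLᵀ factorisation of A has diagonal entries -3, -1.
So there are 2 negative pivots.
The rank is the number of nonzero pivots: 2.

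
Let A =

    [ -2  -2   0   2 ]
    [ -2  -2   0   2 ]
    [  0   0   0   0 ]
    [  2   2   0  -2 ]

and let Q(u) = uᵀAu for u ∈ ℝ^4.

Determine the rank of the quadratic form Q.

Applying the same elementary operations to the rows and columns of A produces a congruent diagonal matrix with entries -2, 0, 0, 0.
Counting signs: 1 negative, 3 zero.
The rank is the number of nonzero pivots: 1.

1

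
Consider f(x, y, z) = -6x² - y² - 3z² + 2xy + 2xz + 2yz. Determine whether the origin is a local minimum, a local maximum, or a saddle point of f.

The Hessian at the origin is H = [[-12, 2, 2], [2, -2, 2], [2, 2, -6]].
An LDLᵀ factorisation of H has diagonal entries -12, -5/3, -12/5.
Counting signs: 3 negative.
H is negative definite, so the origin is a strict local maximum.

local maximum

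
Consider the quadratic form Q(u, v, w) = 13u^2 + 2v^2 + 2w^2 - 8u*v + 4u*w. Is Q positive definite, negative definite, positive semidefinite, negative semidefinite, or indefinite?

The symmetric matrix of Q is A = [[13, -4, 2], [-4, 2, 0], [2, 0, 2]].
Leading principal minors: Δ_1 = 13, Δ_2 = 10, Δ_3 = 12.
All leading principal minors are positive, so by Sylvester's criterion Q is positive definite.

positive definite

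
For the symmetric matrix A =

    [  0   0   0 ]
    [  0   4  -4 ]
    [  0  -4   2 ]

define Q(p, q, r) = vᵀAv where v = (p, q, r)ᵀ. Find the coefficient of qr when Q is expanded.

The coefficient of qr is A[2,3] + A[3,2] = 2·(-4) = -8.

-8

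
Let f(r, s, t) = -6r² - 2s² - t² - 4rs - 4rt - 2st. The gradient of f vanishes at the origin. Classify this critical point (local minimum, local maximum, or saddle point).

The Hessian at the origin is H = [[-12, -4, -4], [-4, -4, -2], [-4, -2, -2]].
Congruent diagonalization of H (simultaneous row and column reduction) yields pivots -12, -8/3, -1/2.
That gives 3 negative pivots.
H is negative definite, so the origin is a strict local maximum.

local maximum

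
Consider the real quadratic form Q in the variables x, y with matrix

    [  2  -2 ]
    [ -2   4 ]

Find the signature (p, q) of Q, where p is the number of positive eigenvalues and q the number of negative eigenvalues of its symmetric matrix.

(2, 0)

Congruent diagonalization of A (simultaneous row and column reduction) yields pivots 2, 2.
So there are 2 positive pivots.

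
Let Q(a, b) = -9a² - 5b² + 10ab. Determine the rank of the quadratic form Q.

Write A = [[-9, 5], [5, -5]].
An LDLᵀ factorisation of A has diagonal entries -9, -20/9.
That gives 2 negative pivots.
The rank is the number of nonzero pivots: 2.

2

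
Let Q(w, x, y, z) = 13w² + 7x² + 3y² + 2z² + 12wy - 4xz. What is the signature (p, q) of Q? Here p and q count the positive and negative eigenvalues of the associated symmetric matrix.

(4, 0)

The associated matrix is A = [[13, 0, 6, 0], [0, 7, 0, -2], [6, 0, 3, 0], [0, -2, 0, 2]].
An LDLᵀ factorisation of A has diagonal entries 13, 7, 3/13, 10/7.
Counting signs: 4 positive.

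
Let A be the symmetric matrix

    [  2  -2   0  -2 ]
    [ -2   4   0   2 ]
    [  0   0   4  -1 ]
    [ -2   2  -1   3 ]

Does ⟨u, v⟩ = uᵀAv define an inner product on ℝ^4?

yes

Symmetric row and column elimination reduces A to a congruent diagonal form with pivots 2, 2, 4, 3/4.
Counting signs: 4 positive.
Hence Q is positive definite.
⟨·,·⟩ is an inner product exactly when A is positive definite.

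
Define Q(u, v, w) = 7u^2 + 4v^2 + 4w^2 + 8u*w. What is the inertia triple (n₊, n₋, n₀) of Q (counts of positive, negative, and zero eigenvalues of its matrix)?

(3, 0, 0)

The symmetric matrix is A = [[7, 0, 4], [0, 4, 0], [4, 0, 4]].
Applying the same elementary operations to the rows and columns of A produces a congruent diagonal matrix with entries 7, 4, 12/7.
Counting signs: 3 positive.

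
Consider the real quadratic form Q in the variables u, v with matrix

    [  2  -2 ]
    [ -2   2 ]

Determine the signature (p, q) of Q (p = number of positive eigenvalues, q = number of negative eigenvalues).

Applying the same elementary operations to the rows and columns of A produces a congruent diagonal matrix with entries 2, 0.
That gives 1 positive, 1 zero pivots.

(1, 0)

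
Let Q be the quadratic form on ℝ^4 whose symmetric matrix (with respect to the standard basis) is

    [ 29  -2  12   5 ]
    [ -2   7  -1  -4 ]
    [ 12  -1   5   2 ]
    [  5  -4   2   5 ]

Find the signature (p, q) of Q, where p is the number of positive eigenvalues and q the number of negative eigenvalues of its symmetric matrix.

(4, 0)

Congruent diagonalization of A (simultaneous row and column reduction) yields pivots 29, 199/29, 6/199, 4/3.
Counting signs: 4 positive.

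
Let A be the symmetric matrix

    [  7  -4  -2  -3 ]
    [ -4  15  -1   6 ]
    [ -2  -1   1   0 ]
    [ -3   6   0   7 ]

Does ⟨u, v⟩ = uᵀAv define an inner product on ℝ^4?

Leading principal minors: Δ_1 = 7, Δ_2 = 89, Δ_3 = 6, Δ_4 = 24.
All leading principal minors are positive, so by Sylvester's criterion Q is positive definite.
⟨·,·⟩ is an inner product exactly when A is positive definite.

yes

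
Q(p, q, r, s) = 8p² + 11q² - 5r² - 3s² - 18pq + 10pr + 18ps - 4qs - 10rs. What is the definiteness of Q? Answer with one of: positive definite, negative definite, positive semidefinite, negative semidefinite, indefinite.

indefinite

The symmetric matrix is A = [[8, -9, 5, 9], [-9, 11, 0, -2], [5, 0, -5, -5], [9, -2, -5, -3]].
Congruent diagonalization of A (simultaneous row and column reduction) yields pivots 8, 7/8, -310/7, 20/31.
So there are 3 positive, 1 negative pivots.
Hence Q is indefinite.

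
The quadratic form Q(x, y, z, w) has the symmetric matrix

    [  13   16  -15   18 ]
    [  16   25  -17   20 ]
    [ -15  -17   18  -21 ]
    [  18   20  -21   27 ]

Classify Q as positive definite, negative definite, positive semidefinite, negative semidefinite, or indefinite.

Leading principal minors: Δ_1 = 13, Δ_2 = 69, Δ_3 = 20, Δ_4 = 15.
All leading principal minors are positive, so by Sylvester's criterion Q is positive definite.

positive definite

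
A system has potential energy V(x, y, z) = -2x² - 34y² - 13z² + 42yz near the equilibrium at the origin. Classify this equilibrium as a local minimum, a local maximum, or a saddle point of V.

local maximum

The Hessian at the origin is H = [[-4, 0, 0], [0, -68, 42], [0, 42, -26]].
Applying the same elementary operations to the rows and columns of H produces a congruent diagonal matrix with entries -4, -68, -1/17.
That gives 3 negative pivots.
H is negative definite, so the origin is a strict local maximum.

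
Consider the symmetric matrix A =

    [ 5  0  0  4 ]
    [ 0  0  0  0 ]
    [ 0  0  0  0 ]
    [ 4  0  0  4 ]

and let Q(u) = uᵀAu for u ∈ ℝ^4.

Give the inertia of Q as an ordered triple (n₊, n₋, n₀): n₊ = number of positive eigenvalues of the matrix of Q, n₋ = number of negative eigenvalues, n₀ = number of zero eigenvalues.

Applying the same elementary operations to the rows and columns of A produces a congruent diagonal matrix with entries 5, 0, 0, 4/5.
Counting signs: 2 positive, 2 zero.

(2, 0, 2)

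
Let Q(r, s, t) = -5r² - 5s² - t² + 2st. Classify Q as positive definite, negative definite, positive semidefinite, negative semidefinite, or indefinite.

Write A = [[-5, 0, 0], [0, -5, 1], [0, 1, -1]].
Congruent diagonalization of A (simultaneous row and column reduction) yields pivots -5, -5, -4/5.
That gives 3 negative pivots.
Hence Q is negative definite.

negative definite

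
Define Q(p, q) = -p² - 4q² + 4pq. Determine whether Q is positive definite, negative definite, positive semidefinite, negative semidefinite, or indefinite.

negative semidefinite

The symmetric matrix of Q is [[-1, 2], [2, -4]].
For the 2×2 matrix [[-1, 2], [2, -4]]: det = -1·-4 − (2)² = 0, trace = -5.
det = 0 so one eigenvalue is zero; the form is semidefinite with the sign of the trace.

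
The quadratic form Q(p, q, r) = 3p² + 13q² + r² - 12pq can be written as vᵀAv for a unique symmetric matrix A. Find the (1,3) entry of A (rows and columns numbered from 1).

0

The coefficient of p·r in Q is 0. For a symmetric A this equals A[1,3] + A[3,1] = 2·A[1,3].
So A[1,3] = 0/2 = 0.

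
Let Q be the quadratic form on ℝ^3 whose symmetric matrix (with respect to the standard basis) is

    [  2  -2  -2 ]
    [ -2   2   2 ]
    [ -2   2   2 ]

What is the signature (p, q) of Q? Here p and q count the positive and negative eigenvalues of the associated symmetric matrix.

(1, 0)

Symmetric row and column elimination reduces A to a congruent diagonal form with pivots 2, 0, 0.
That gives 1 positive, 2 zero pivots.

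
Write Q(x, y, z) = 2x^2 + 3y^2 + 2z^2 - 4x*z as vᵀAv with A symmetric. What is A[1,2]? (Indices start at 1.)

0

The coefficient of x·y in Q is 0. For a symmetric A this equals A[1,2] + A[2,1] = 2·A[1,2].
So A[1,2] = 0/2 = 0.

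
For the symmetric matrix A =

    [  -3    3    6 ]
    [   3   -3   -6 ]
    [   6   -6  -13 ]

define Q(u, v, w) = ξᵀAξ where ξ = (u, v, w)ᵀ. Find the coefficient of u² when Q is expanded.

-3

The coefficient of u² is the diagonal entry A[1,1] = -3.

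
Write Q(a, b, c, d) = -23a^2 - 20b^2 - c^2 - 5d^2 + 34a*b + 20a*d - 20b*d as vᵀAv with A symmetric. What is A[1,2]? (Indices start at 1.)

The coefficient of a·b in Q is 34. For a symmetric A this equals A[1,2] + A[2,1] = 2·A[1,2].
So A[1,2] = 34/2 = 17.

17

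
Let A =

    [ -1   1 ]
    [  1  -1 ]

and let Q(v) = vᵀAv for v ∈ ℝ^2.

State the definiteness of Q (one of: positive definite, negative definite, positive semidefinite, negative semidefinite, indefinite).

negative semidefinite

For the 2×2 matrix [[-1, 1], [1, -1]]: det = -1·-1 − (1)² = 0, trace = -2.
det = 0 so one eigenvalue is zero; the form is semidefinite with the sign of the trace.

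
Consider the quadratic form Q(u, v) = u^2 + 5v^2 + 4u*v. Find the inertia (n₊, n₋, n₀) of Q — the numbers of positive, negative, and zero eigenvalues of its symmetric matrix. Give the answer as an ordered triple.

The associated matrix is A = [[1, 2], [2, 5]].
Symmetric row and column elimination reduces A to a congruent diagonal form with pivots 1, 1.
That gives 2 positive pivots.

(2, 0, 0)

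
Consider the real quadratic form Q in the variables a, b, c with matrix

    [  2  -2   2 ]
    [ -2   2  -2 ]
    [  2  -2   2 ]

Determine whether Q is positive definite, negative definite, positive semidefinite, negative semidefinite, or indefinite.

Symmetric row and column elimination reduces A to a congruent diagonal form with pivots 2, 0, 0.
Counting signs: 1 positive, 2 zero.
Hence Q is positive semidefinite.

positive semidefinite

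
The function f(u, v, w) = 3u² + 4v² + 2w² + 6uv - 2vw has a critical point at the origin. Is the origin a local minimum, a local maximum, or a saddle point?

local minimum

The Hessian at the origin is H = [[6, 6, 0], [6, 8, -2], [0, -2, 4]].
Applying the same elementary operations to the rows and columns of H produces a congruent diagonal matrix with entries 6, 2, 2.
That gives 3 positive pivots.
H is positive definite, so the origin is a strict local minimum.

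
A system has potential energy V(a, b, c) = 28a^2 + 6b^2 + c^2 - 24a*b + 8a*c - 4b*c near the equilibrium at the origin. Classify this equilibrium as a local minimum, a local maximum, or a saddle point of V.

local minimum

The Hessian at the origin is H = [[56, -24, 8], [-24, 12, -4], [8, -4, 2]].
An LDLᵀ factorisation of H has diagonal entries 56, 12/7, 2/3.
Counting signs: 3 positive.
H is positive definite, so the origin is a strict local minimum.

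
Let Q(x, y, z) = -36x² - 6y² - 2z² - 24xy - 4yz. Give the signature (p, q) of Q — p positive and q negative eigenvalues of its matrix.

(0, 2)

The associated matrix is A = [[-36, -12, 0], [-12, -6, -2], [0, -2, -2]].
Row-reducing A symmetrically gives the diagonal entries -36, -2, 0.
So there are 2 negative, 1 zero pivots.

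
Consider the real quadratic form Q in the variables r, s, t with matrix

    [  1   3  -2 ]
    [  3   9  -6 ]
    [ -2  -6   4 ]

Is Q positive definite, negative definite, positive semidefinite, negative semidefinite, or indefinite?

Symmetric row and column elimination reduces A to a congruent diagonal form with pivots 1, 0, 0.
So there are 1 positive, 2 zero pivots.
Hence Q is positive semidefinite.

positive semidefinite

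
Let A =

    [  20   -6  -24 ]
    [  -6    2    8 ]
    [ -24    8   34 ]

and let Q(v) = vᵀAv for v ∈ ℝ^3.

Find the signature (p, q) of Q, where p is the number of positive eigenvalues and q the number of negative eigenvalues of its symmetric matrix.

(3, 0)

Applying the same elementary operations to the rows and columns of A produces a congruent diagonal matrix with entries 20, 1/5, 2.
That gives 3 positive pivots.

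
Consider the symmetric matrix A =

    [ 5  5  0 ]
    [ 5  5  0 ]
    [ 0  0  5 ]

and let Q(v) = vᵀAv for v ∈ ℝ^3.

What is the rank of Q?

Symmetric row and column elimination reduces A to a congruent diagonal form with pivots 5, 0, 5.
So there are 2 positive, 1 zero pivots.
The rank is the number of nonzero pivots: 2.

2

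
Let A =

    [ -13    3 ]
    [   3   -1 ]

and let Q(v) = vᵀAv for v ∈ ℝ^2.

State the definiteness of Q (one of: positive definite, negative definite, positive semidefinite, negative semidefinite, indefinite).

negative definite

Leading principal minors: Δ_1 = -13, Δ_2 = 4.
The signs alternate starting with Δ_1 < 0, so by Sylvester's criterion Q is negative definite.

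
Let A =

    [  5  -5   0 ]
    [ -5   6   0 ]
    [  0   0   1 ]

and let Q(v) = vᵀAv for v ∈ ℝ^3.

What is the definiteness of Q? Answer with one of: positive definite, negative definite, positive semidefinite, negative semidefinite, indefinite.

Applying the same elementary operations to the rows and columns of A produces a congruent diagonal matrix with entries 5, 1, 1.
Counting signs: 3 positive.
Hence Q is positive definite.

positive definite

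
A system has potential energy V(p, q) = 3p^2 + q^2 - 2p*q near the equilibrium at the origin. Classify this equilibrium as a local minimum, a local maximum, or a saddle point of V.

local minimum

The Hessian at the origin is H = [[6, -2], [-2, 2]].
det H = 6·2 − (-2)² = 8 > 0 and H[1,1] = 6 > 0, so H is positive definite.
Therefore the origin is a local minimum.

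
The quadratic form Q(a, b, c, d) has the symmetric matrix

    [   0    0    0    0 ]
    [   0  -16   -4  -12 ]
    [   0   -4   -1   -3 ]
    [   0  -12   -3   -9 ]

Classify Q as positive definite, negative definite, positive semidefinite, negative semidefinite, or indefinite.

negative semidefinite

Congruent diagonalization of A (simultaneous row and column reduction) yields pivots 0, -16, 0, 0.
So there are 1 negative, 3 zero pivots.
Hence Q is negative semidefinite.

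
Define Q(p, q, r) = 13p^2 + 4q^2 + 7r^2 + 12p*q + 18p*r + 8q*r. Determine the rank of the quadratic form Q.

3

The associated matrix is A = [[13, 6, 9], [6, 4, 4], [9, 4, 7]].
Symmetric row and column elimination reduces A to a congruent diagonal form with pivots 13, 16/13, 3/4.
Counting signs: 3 positive.
The rank is the number of nonzero pivots: 3.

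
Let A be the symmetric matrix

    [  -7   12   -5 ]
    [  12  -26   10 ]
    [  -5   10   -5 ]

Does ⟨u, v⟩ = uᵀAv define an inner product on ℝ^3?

no

Leading principal minors: Δ_1 = -7, Δ_2 = 38, Δ_3 = -40.
The signs alternate starting with Δ_1 < 0, so by Sylvester's criterion Q is negative definite.
⟨·,·⟩ is an inner product exactly when A is positive definite.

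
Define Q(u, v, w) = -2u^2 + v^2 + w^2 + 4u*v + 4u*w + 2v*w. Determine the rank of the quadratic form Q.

2

Write A = [[-2, 2, 2], [2, 1, 1], [2, 1, 1]].
Row-reducing A symmetrically gives the diagonal entries -2, 3, 0.
Counting signs: 1 positive, 1 negative, 1 zero.
The rank is the number of nonzero pivots: 2.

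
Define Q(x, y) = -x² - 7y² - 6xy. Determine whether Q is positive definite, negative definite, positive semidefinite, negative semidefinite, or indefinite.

indefinite

The symmetric matrix of Q is [[-1, -3], [-3, -7]].
For the 2×2 matrix [[-1, -3], [-3, -7]]: det = -1·-7 − (-3)² = -2, trace = -8.
det < 0 so the eigenvalues have opposite signs; the form is indefinite.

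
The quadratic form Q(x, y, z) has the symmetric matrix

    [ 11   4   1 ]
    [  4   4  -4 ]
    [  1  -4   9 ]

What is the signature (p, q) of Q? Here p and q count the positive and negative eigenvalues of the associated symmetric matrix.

Row-reducing A symmetrically gives the diagonal entries 11, 28/11, 10/7.
So there are 3 positive pivots.

(3, 0)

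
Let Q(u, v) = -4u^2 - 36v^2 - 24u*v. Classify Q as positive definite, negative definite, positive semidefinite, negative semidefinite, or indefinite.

The symmetric matrix of Q is [[-4, -12], [-12, -36]].
For the 2×2 matrix [[-4, -12], [-12, -36]]: det = -4·-36 − (-12)² = 0, trace = -40.
det = 0 so one eigenvalue is zero; the form is semidefinite with the sign of the trace.

negative semidefinite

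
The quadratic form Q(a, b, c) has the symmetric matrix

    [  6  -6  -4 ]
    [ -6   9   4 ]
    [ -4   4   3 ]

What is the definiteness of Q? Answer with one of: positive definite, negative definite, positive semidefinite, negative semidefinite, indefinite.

positive definite

Congruent diagonalization of A (simultaneous row and column reduction) yields pivots 6, 3, 1/3.
Counting signs: 3 positive.
Hence Q is positive definite.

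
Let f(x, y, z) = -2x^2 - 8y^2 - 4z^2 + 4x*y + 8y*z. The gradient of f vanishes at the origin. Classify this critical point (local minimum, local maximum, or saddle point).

local maximum

The Hessian at the origin is H = [[-4, 4, 0], [4, -16, 8], [0, 8, -8]].
Congruent diagonalization of H (simultaneous row and column reduction) yields pivots -4, -12, -8/3.
That gives 3 negative pivots.
H is negative definite, so the origin is a strict local maximum.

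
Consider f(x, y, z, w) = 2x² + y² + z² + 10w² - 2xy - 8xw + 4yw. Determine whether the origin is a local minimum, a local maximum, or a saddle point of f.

The Hessian at the origin is H = [[4, -2, 0, -8], [-2, 2, 0, 4], [0, 0, 2, 0], [-8, 4, 0, 20]].
Row-reducing H symmetrically gives the diagonal entries 4, 1, 2, 4.
Counting signs: 4 positive.
H is positive definite, so the origin is a strict local minimum.

local minimum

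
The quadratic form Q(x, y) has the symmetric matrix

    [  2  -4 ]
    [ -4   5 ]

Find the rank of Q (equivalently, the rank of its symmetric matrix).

Symmetric row and column elimination reduces A to a congruent diagonal form with pivots 2, -3.
Counting signs: 1 positive, 1 negative.
The rank is the number of nonzero pivots: 2.

2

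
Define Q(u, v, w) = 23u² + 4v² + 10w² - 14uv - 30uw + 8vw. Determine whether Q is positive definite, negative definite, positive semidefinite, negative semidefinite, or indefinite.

positive definite

The symmetric matrix of Q is A = [[23, -7, -15], [-7, 4, 4], [-15, 4, 10]].
Leading principal minors: Δ_1 = 23, Δ_2 = 43, Δ_3 = 2.
All leading principal minors are positive, so by Sylvester's criterion Q is positive definite.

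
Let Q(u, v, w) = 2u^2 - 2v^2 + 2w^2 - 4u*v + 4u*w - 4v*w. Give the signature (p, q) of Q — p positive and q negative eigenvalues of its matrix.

The symmetric matrix is A = [[2, -2, 2], [-2, -2, -2], [2, -2, 2]].
Row-reducing A symmetrically gives the diagonal entries 2, -4, 0.
Counting signs: 1 positive, 1 negative, 1 zero.

(1, 1)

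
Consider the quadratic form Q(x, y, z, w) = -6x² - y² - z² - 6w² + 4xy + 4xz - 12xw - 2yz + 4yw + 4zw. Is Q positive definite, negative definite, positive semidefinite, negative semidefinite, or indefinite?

The symmetric matrix is A = [[-6, 2, 2, -6], [2, -1, -1, 2], [2, -1, -1, 2], [-6, 2, 2, -6]].
Row-reducing A symmetrically gives the diagonal entries -6, -1/3, 0, 0.
That gives 2 negative, 2 zero pivots.
Hence Q is negative semidefinite.

negative semidefinite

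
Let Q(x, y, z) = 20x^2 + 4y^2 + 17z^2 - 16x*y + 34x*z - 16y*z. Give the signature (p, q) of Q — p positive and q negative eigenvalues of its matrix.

(3, 0)

Write A = [[20, -8, 17], [-8, 4, -8], [17, -8, 17]].
An LDLᵀ factorisation of A has diagonal entries 20, 4/5, 3/4.
That gives 3 positive pivots.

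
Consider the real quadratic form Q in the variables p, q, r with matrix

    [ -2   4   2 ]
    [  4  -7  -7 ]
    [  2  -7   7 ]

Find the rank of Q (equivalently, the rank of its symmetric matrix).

2

Applying the same elementary operations to the rows and columns of A produces a congruent diagonal matrix with entries -2, 1, 0.
That gives 1 positive, 1 negative, 1 zero pivots.
The rank is the number of nonzero pivots: 2.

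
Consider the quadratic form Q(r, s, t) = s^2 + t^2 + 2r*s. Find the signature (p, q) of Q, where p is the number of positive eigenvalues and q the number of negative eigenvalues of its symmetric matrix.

(2, 1)

The symmetric matrix is A = [[0, 1, 0], [1, 1, 0], [0, 0, 1]].
By Sylvester's law of inertia any congruent diagonalization of A has 2 positive, 1 negative and 0 zero entries.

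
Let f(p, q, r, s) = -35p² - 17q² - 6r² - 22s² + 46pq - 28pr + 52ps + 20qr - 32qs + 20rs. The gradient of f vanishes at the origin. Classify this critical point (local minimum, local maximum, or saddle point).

local maximum

The Hessian at the origin is H = [[-70, 46, -28, 52], [46, -34, 20, -32], [-28, 20, -12, 20], [52, -32, 20, -44]].
Congruent diagonalization of H (simultaneous row and column reduction) yields pivots -70, -132/35, -4/33, -4.
Counting signs: 4 negative.
H is negative definite, so the origin is a strict local maximum.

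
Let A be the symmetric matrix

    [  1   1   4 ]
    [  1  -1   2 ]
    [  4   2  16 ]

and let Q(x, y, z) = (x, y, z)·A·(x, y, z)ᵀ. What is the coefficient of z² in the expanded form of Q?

The coefficient of z² is the diagonal entry A[3,3] = 16.

16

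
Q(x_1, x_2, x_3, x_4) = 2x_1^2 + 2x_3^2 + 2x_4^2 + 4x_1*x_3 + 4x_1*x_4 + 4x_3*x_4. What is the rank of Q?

Write A = [[2, 0, 2, 2], [0, 0, 0, 0], [2, 0, 2, 2], [2, 0, 2, 2]].
Row-reducing A symmetrically gives the diagonal entries 2, 0, 0, 0.
Counting signs: 1 positive, 3 zero.
The rank is the number of nonzero pivots: 1.

1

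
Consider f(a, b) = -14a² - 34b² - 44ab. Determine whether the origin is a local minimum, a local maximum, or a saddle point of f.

The Hessian at the origin is H = [[-28, -44], [-44, -68]].
det H = -28·-68 − (-44)² = -32 < 0, so H is indefinite.
Therefore the origin is a saddle point.

saddle point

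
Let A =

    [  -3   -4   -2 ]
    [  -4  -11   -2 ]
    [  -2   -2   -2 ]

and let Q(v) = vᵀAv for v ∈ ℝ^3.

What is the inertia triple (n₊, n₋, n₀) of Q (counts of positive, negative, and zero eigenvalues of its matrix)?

Congruent diagonalization of A (simultaneous row and column reduction) yields pivots -3, -17/3, -10/17.
That gives 3 negative pivots.

(0, 3, 0)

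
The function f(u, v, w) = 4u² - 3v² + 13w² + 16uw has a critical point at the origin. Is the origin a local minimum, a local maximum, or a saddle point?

saddle point

The Hessian at the origin is H = [[8, 0, 16], [0, -6, 0], [16, 0, 26]].
Applying the same elementary operations to the rows and columns of H produces a congruent diagonal matrix with entries 8, -6, -6.
So there are 1 positive, 2 negative pivots.
H is indefinite, so the origin is a saddle point.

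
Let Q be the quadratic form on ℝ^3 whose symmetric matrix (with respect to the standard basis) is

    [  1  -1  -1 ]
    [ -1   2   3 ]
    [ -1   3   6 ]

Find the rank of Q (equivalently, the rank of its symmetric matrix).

Row-reducing A symmetrically gives the diagonal entries 1, 1, 1.
That gives 3 positive pivots.
The rank is the number of nonzero pivots: 3.

3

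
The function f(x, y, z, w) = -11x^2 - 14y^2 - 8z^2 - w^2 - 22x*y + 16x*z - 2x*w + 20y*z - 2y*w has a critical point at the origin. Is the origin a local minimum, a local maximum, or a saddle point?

The Hessian at the origin is H = [[-22, -22, 16, -2], [-22, -28, 20, -2], [16, 20, -16, 0], [-2, -2, 0, -2]].
An LDLᵀ factorisation of H has diagonal entries -22, -6, -56/33, -4/7.
Counting signs: 4 negative.
H is negative definite, so the origin is a strict local maximum.

local maximum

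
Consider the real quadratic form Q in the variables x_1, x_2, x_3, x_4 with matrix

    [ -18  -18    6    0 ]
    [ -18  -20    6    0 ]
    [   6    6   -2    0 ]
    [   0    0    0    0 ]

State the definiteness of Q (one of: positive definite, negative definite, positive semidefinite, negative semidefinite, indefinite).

Row-reducing A symmetrically gives the diagonal entries -18, -2, 0, 0.
Counting signs: 2 negative, 2 zero.
Hence Q is negative semidefinite.

negative semidefinite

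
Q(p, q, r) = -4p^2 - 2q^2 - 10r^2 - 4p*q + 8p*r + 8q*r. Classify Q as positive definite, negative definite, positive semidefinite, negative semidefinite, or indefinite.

The symmetric matrix of Q is A = [[-4, -2, 4], [-2, -2, 4], [4, 4, -10]].
Leading principal minors: Δ_1 = -4, Δ_2 = 4, Δ_3 = -8.
The signs alternate starting with Δ_1 < 0, so by Sylvester's criterion Q is negative definite.

negative definite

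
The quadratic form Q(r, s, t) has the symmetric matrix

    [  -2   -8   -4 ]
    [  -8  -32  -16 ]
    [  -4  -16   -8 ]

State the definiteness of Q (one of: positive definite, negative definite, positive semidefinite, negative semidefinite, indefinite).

negative semidefinite

Row-reducing A symmetrically gives the diagonal entries -2, 0, 0.
Counting signs: 1 negative, 2 zero.
Hence Q is negative semidefinite.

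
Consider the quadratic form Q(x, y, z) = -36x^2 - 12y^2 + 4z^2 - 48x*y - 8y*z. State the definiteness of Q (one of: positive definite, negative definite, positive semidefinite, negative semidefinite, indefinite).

The symmetric matrix is A = [[-36, -24, 0], [-24, -12, -4], [0, -4, 4]].
Symmetric row and column elimination reduces A to a congruent diagonal form with pivots -36, 4, 0.
Counting signs: 1 positive, 1 negative, 1 zero.
Hence Q is indefinite.

indefinite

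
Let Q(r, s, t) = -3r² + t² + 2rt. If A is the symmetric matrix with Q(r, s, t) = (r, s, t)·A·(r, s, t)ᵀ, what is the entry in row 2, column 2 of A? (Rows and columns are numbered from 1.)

0

The coefficient of s² in Q is 0, and that is exactly A[2,2].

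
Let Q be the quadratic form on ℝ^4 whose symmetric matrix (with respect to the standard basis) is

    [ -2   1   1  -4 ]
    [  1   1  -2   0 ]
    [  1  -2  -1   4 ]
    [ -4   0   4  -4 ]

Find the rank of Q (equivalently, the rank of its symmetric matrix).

4

Row-reducing A symmetrically gives the diagonal entries -2, 3/2, -2, 4/3.
That gives 2 positive, 2 negative pivots.
The rank is the number of nonzero pivots: 4.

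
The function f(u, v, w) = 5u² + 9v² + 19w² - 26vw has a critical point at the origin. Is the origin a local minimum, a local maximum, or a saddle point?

The Hessian at the origin is H = [[10, 0, 0], [0, 18, -26], [0, -26, 38]].
Applying the same elementary operations to the rows and columns of H produces a congruent diagonal matrix with entries 10, 18, 4/9.
So there are 3 positive pivots.
H is positive definite, so the origin is a strict local minimum.

local minimum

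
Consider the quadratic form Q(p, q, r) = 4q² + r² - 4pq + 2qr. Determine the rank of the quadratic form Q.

The symmetric matrix is A = [[0, -2, 0], [-2, 4, 1], [0, 1, 1]].
Row reduction of A gives 3 nonzero rows, so rank A = 3.

3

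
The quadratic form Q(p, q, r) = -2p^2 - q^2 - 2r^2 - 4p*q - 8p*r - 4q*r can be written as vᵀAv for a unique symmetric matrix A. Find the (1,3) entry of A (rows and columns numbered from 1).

The coefficient of p·r in Q is -8. For a symmetric A this equals A[1,3] + A[3,1] = 2·A[1,3].
So A[1,3] = -8/2 = -4.

-4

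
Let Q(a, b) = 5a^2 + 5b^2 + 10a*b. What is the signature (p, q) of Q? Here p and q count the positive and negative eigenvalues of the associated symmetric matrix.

Write A = [[5, 5], [5, 5]].
Applying the same elementary operations to the rows and columns of A produces a congruent diagonal matrix with entries 5, 0.
Counting signs: 1 positive, 1 zero.

(1, 0)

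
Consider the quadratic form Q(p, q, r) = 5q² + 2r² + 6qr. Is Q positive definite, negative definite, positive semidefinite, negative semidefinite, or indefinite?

positive semidefinite

The associated matrix is A = [[0, 0, 0], [0, 5, 3], [0, 3, 2]].
Row-reducing A symmetrically gives the diagonal entries 0, 5, 1/5.
So there are 2 positive, 1 zero pivots.
Hence Q is positive semidefinite.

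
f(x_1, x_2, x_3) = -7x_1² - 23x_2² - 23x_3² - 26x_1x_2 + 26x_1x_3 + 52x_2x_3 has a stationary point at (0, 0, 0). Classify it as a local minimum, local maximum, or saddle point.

saddle point

The Hessian at the origin is H = [[-14, -26, 26], [-26, -46, 52], [26, 52, -46]].
Symmetric row and column elimination reduces H to a congruent diagonal form with pivots -14, 16/7, -15/4.
Counting signs: 1 positive, 2 negative.
H is indefinite, so the origin is a saddle point.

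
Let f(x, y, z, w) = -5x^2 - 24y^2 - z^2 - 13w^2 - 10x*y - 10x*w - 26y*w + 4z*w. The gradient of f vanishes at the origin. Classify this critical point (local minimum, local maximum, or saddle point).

The Hessian at the origin is H = [[-10, -10, 0, -10], [-10, -48, 0, -26], [0, 0, -2, 4], [-10, -26, 4, -26]].
Applying the same elementary operations to the rows and columns of H produces a congruent diagonal matrix with entries -10, -38, -2, -24/19.
So there are 4 negative pivots.
H is negative definite, so the origin is a strict local maximum.

local maximum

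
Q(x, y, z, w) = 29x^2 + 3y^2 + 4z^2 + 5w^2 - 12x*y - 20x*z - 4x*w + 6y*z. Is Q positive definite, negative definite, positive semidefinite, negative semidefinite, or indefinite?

The associated matrix is A = [[29, -6, -10, -2], [-6, 3, 3, 0], [-10, 3, 4, 0], [-2, 0, 0, 5]].
An LDLᵀ factorisation of A has diagonal entries 29, 51/29, 1/17, 1.
So there are 4 positive pivots.
Hence Q is positive definite.

positive definite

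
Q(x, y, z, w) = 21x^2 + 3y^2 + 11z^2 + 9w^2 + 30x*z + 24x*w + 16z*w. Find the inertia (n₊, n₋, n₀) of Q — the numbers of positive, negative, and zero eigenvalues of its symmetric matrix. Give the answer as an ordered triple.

The associated matrix is A = [[21, 0, 15, 12], [0, 3, 0, 0], [15, 0, 11, 8], [12, 0, 8, 9]].
Symmetric row and column elimination reduces A to a congruent diagonal form with pivots 21, 3, 2/7, 1.
That gives 4 positive pivots.

(4, 0, 0)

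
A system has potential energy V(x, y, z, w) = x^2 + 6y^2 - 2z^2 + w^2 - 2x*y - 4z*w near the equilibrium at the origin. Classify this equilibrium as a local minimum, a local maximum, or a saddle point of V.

saddle point

The Hessian at the origin is H = [[2, -2, 0, 0], [-2, 12, 0, 0], [0, 0, -4, -4], [0, 0, -4, 2]].
An LDLᵀ factorisation of H has diagonal entries 2, 10, -4, 6.
So there are 3 positive, 1 negative pivots.
H is indefinite, so the origin is a saddle point.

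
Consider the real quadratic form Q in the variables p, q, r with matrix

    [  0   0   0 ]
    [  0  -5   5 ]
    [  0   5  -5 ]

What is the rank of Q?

Symmetric row and column elimination reduces A to a congruent diagonal form with pivots 0, -5, 0.
That gives 1 negative, 2 zero pivots.
The rank is the number of nonzero pivots: 1.

1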